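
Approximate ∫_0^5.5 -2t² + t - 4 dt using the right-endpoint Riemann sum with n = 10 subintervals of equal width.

Δt = (5.5 − 0)/10 = 0.55.
Right endpoints: 0.55, 1.1, 1.65, 2.2, 2.75, 3.3, 3.85, 4.4, 4.95, 5.5.
f(0.55) = -4.055, f(1.1) = -5.32, f(1.65) = -7.795, f(2.2) = -11.48, f(2.75) = -16.375, f(3.3) = -22.48, f(3.85) = -29.795, f(4.4) = -38.32, f(4.95) = -48.055, f(5.5) = -59.
Sum = Δt · [f(0.55) + f(1.1) + f(1.65) + ...].
Sum = -133.47125.

-133.47125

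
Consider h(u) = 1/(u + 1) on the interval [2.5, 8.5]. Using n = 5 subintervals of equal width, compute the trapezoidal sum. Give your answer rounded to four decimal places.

1.0069

Δu = (8.5 − 2.5)/5 = 1.2.
h(2.5) = 2/7, h(3.7) = 10/47, h(4.9) = 10/59, h(6.1) = 10/71, h(7.3) = 10/83, h(8.5) = 2/19.
T_5 = (Δu/2)·[h(u_0) + 2h(u_1) + ... + 2h(u_{4}) + h(u_5)].
Sum ≈ 1.0069.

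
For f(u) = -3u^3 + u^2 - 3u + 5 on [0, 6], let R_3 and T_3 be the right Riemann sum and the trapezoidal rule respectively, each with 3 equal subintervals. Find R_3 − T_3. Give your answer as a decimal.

R_3 = -1658.
T_3 = -1028.
R_3 − T_3 = -630.

-630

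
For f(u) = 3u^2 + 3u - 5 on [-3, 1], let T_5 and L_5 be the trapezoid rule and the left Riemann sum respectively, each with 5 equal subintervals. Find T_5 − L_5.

-4.8

T_5 = -2.72.
L_5 = 2.08.
T_5 − L_5 = -4.8.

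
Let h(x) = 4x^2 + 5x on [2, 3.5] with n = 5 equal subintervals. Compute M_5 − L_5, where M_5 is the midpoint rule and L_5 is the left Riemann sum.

5.94

M_5 = 67.08.
L_5 = 61.14.
M_5 − L_5 = 5.94.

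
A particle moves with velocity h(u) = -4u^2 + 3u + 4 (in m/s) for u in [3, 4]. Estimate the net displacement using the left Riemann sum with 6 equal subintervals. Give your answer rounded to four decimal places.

-32.7685

Δu = (4 − 3)/6 = 1/6.
Left endpoints: 3, 19/6, 10/3, 3.5, 11/3, 23/6.
h(3) = -23, h(19/6) = -479/18, h(10/3) = -274/9, h(3.5) = -34.5, h(11/3) = -349/9, h(23/6) = -779/18.
Sum = Δu · [h(3) + h(19/6) + h(10/3) + ...].
Sum ≈ -32.7685.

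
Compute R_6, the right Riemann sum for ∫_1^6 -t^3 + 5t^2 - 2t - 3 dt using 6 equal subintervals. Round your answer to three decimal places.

Δt = (6 − 1)/6 = 5/6.
Right endpoints: 11/6, 8/3, 3.5, 13/3, 31/6, 6.
f(11/6) = 859/216, f(8/3) = 223/27, f(3.5) = 8.375, f(13/3) = 23/27, f(31/6) = -3841/216, f(6) = -51.
Sum = Δt · [f(11/6) + f(8/3) + f(3.5) + ...].
Sum ≈ -39.433.

-39.433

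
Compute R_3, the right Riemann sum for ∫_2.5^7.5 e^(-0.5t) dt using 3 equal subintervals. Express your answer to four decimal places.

Δt = (7.5 − 2.5)/3 = 5/3.
Right endpoints: 25/6, 35/6, 7.5.
f(25/6) ≈ 0.1245, f(35/6) ≈ 0.0541, f(7.5) ≈ 0.0235.
Sum = Δt · [f(25/6) + f(35/6) + f(7.5)].
Sum ≈ 0.3369.

0.3369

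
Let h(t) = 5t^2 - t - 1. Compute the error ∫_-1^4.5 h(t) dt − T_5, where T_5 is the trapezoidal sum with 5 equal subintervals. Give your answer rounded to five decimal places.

-5.54583

Exact integral: ∫_-1^4.5 h(t) dt ≈ 138.4166667.
T_5 = 143.9625.
Error ≈ 138.4166667 − 143.9625 ≈ -5.54583.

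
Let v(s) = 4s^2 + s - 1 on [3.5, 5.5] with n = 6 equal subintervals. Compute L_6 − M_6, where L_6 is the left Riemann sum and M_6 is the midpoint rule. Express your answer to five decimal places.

-12.11111

L_6 ≈ 159.4814815.
M_6 ≈ 171.5925926.
L_6 − M_6 ≈ -12.11111.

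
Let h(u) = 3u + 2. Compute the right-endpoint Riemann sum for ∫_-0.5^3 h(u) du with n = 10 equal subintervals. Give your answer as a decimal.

21.9625

Δu = (3 − (-0.5))/10 = 0.35.
Right endpoints: -0.15, 0.2, 0.55, 0.9, 1.25, 1.6, 1.95, 2.3, 2.65, 3.
h(-0.15) = 1.55, h(0.2) = 2.6, h(0.55) = 3.65, h(0.9) = 4.7, h(1.25) = 5.75, h(1.6) = 6.8, h(1.95) = 7.85, h(2.3) = 8.9, h(2.65) = 9.95, h(3) = 11.
Sum = Δu · [h(-0.15) + h(0.2) + h(0.55) + ...].
Sum = 21.9625.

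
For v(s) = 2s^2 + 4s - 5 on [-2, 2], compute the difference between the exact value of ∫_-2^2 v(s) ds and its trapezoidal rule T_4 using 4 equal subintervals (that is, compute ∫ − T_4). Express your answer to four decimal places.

-1.3333

Exact integral: ∫_-2^2 v(s) ds ≈ -9.333333.
T_4 = -8.
Error ≈ -9.333333 − (-8) ≈ -1.3333.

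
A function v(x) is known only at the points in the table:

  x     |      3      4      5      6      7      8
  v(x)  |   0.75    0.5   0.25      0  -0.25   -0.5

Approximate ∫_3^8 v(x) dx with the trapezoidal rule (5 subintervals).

Δx = 1.
T_5 = (1/2)·[0.75 + 2·0.5 + 2·0.25 + 2·0 + 2·(-0.25) + (-0.5)] = 0.625.

0.625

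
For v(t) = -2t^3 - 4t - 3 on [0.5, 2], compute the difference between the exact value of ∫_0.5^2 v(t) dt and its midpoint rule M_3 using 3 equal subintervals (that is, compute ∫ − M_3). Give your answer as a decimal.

-0.234375

Exact integral: ∫_0.5^2 v(t) dt = -19.96875.
M_3 = -19.734375.
Error = -19.96875 − (-19.734375) = -0.234375.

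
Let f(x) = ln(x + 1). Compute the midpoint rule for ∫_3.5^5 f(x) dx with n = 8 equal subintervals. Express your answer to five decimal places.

2.48229

Δx = (5 − 3.5)/8 = 0.1875.
Midpoints: 3.59375, 3.78125, 3.96875, 4.15625, 4.34375, 4.53125, 4.71875, 4.90625.
f(3.59375) ≈ 1.52470, f(3.78125) ≈ 1.56470, f(3.96875) ≈ 1.60317, f(4.15625) ≈ 1.64021, f(4.34375) ≈ 1.67593, f(4.53125) ≈ 1.71041, f(4.71875) ≈ 1.74375, f(4.90625) ≈ 1.77601.
Sum = Δx · [f(3.59375) + f(3.78125) + f(3.96875) + ...].
Sum ≈ 2.48229.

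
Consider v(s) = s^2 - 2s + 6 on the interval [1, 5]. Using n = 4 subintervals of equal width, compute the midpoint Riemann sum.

41

Δs = (5 − 1)/4 = 1.
Midpoints: 1.5, 2.5, 3.5, 4.5.
v(1.5) = 5.25, v(2.5) = 7.25, v(3.5) = 11.25, v(4.5) = 17.25.
Sum = Δs · [v(1.5) + v(2.5) + v(3.5) + v(4.5)].
Sum = 41.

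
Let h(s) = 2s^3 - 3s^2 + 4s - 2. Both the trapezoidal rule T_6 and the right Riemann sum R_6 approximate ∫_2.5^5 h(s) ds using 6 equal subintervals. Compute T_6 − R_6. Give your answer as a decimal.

-35.9375

T_6 ≈ 217.5043403.
R_6 ≈ 253.4418403.
T_6 − R_6 = -35.9375.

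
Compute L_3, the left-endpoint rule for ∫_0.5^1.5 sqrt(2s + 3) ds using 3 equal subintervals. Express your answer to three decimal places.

Δs = (1.5 − 0.5)/3 = 1/3.
Left endpoints: 0.5, 5/6, 7/6.
f(0.5) ≈ 2.000, f(5/6) ≈ 2.160, f(7/6) ≈ 2.309.
Sum = Δs · [f(0.5) + f(5/6) + f(7/6)].
Sum ≈ 2.157.

2.157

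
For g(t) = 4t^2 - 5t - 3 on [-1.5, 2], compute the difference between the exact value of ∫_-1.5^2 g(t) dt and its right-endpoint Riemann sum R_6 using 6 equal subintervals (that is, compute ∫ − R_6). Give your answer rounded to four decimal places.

Exact integral: ∫_-1.5^2 g(t) dt ≈ 0.291667.
R_6 ≈ -1.976852.
Error ≈ 0.291667 − (-1.976852) ≈ 2.2685.

2.2685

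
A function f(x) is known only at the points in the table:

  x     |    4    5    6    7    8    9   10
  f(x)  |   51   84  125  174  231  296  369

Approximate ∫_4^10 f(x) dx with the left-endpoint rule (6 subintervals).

961

Δx = 1.
Sum = 1·[51 + 84 + 125 + 174 + 231 + 296] = 961.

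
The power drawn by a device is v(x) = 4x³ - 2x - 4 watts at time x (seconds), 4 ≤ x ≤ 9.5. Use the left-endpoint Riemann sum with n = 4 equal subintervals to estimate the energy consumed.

5758.97265625

Δx = (9.5 − 4)/4 = 1.375.
Left endpoints: 4, 5.375, 6.75, 8.125.
v(4) = 244, v(5.375) = 606.3984375, v(6.75) = 1212.6875, v(8.125) = 2125.2578125.
Sum = Δx · [v(4) + v(5.375) + v(6.75) + v(8.125)].
Sum = 5758.97265625.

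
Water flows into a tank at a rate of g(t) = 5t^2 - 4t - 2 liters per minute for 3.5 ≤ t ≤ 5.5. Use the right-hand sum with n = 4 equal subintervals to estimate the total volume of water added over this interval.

186.75

Δt = (5.5 − 3.5)/4 = 0.5.
Right endpoints: 4, 4.5, 5, 5.5.
g(4) = 62, g(4.5) = 81.25, g(5) = 103, g(5.5) = 127.25.
Sum = Δt · [g(4) + g(4.5) + g(5) + g(5.5)].
Sum = 186.75.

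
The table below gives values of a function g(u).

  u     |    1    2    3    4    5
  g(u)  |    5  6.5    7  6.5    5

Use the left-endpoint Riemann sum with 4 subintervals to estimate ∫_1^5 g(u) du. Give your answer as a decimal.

25

Δu = 1.
Sum = 1·[5 + 6.5 + 7 + 6.5] = 25.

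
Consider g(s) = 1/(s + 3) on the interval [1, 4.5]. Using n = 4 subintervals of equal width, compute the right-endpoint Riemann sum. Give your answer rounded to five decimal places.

Δs = (4.5 − 1)/4 = 0.875.
Right endpoints: 1.875, 2.75, 3.625, 4.5.
g(1.875) = 8/39, g(2.75) = 4/23, g(3.625) = 8/53, g(4.5) = 2/15.
Sum = Δs · [g(1.875) + g(2.75) + g(3.625) + g(4.5)].
Sum ≈ 0.58040.

0.58040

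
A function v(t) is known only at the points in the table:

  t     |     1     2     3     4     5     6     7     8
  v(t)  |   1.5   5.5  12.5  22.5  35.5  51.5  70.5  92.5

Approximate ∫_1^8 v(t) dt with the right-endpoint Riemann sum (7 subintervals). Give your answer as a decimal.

Δt = 1.
Sum = 1·[5.5 + 12.5 + 22.5 + 35.5 + 51.5 + 70.5 + 92.5] = 290.5.

290.5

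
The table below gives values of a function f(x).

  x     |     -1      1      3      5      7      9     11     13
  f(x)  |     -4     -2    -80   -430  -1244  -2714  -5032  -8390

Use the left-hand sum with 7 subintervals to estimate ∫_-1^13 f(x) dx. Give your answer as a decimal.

-19012

Δx = 2.
Sum = 2·[(-4) + (-2) + (-80) + (-430) + (-1244) + (-2714) + (-5032)] = -19012.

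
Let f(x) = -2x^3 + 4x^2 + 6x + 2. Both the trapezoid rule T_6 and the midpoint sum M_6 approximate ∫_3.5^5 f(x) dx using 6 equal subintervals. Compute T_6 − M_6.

T_6 = -87.0546875.
M_6 = -86.55078125.
T_6 − M_6 = -0.50390625.

-0.50390625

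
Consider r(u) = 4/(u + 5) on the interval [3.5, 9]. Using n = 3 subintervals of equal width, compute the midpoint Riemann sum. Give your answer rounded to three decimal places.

1.991

Δu = (9 − 3.5)/3 = 11/6.
Midpoints: 53/12, 6.25, 97/12.
r(53/12) = 48/113, r(6.25) = 16/45, r(97/12) = 48/157.
Sum = Δu · [r(53/12) + r(6.25) + r(97/12)].
Sum ≈ 1.991.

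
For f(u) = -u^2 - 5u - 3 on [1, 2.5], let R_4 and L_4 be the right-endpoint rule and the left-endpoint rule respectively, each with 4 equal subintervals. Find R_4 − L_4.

-4.78125

R_4 = -24.92578125.
L_4 = -20.14453125.
R_4 − L_4 = -4.78125.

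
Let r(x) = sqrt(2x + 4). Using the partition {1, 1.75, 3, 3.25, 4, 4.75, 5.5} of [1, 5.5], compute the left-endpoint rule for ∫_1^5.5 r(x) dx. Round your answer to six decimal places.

13.834983

Subinterval widths: 0.75, 1.25, 0.25, 0.75, 0.75, 0.75.
Left endpoints: 1, 1.75, 3, 3.25, 4, 4.75.
r(1) ≈ 2.449490, r(1.75) ≈ 2.738613, r(3) ≈ 3.162278, r(3.25) ≈ 3.240370, r(4) ≈ 3.464102, r(4.75) ≈ 3.674235.
Sum = Σ Δx_i · r(x_i).
Sum ≈ 13.834983.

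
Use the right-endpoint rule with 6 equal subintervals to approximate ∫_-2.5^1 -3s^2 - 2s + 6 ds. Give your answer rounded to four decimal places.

Δs = (1 − (-2.5))/6 = 7/12.
Right endpoints: -23/12, -4/3, -0.75, -1/6, 5/12, 1.
f(-23/12) = -1.1875, f(-4/3) = 10/3, f(-0.75) = 5.8125, f(-1/6) = 6.25, f(5/12) = 223/48, f(1) = 1.
Sum = Δs · [f(-23/12) + f(-4/3) + f(-0.75) + ...].
Sum ≈ 11.5816.

11.5816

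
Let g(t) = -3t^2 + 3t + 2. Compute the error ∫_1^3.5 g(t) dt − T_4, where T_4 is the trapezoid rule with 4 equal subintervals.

Exact integral: ∫_1^3.5 g(t) dt = -20.
T_4 = -20.48828125.
Error = -20 − (-20.48828125) = 0.48828125.

0.48828125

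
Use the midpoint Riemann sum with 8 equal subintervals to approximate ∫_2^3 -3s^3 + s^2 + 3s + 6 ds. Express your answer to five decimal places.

Δs = (3 − 2)/8 = 0.125.
Midpoints: 2.0625, 2.1875, 2.3125, 2.4375, 2.5625, 2.6875, 2.8125, 2.9375.
f(2.0625) = -40467/4096, f(2.1875) = -57569/4096, f(2.3125) = -77063/4096, f(2.4375) = -99093/4096, f(2.5625) = -123803/4096, f(2.6875) = -151337/4096, f(2.8125) = -181839/4096, f(2.9375) = -215453/4096.
Sum = Δs · [f(2.0625) + f(2.1875) + f(2.3125) + ...].
Sum ≈ -28.88867.

-28.88867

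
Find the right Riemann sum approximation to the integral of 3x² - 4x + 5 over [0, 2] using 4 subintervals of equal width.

Δx = (2 − 0)/4 = 0.5.
Right endpoints: 0.5, 1, 1.5, 2.
f(0.5) = 3.75, f(1) = 4, f(1.5) = 5.75, f(2) = 9.
Sum = Δx · [f(0.5) + f(1) + f(1.5) + f(2)].
Sum = 11.25.

11.25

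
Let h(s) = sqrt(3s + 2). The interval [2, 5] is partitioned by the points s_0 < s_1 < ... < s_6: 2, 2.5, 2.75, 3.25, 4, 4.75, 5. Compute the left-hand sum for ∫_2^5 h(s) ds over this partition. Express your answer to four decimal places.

Subinterval widths: 0.5, 0.25, 0.5, 0.75, 0.75, 0.25.
Left endpoints: 2, 2.5, 2.75, 3.25, 4, 4.75.
h(2) ≈ 2.8284, h(2.5) ≈ 3.0822, h(2.75) ≈ 3.2016, h(3.25) ≈ 3.4278, h(4) ≈ 3.7417, h(4.75) ≈ 4.0311.
Sum = Σ Δs_i · h(s_i).
Sum ≈ 10.1704.

10.1704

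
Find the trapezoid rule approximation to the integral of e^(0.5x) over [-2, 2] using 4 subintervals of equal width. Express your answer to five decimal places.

4.79833

Δx = (2 − (-2))/4 = 1.
f(-2) ≈ 0.36788, f(-1) ≈ 0.60653, f(0) ≈ 1.00000, f(1) ≈ 1.64872, f(2) ≈ 2.71828.
T_4 = (Δx/2)·[f(x_0) + 2f(x_1) + 2f(x_2) + 2f(x_3) + f(x_4)].
Sum ≈ 4.79833.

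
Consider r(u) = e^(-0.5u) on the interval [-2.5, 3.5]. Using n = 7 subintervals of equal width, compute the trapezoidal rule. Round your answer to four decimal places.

Δu = (3.5 − (-2.5))/7 = 6/7.
r(-2.5) ≈ 3.4903, r(-23/14) ≈ 2.2737, r(-11/14) ≈ 1.4812, r(1/14) ≈ 0.9649, r(13/14) ≈ 0.6286, r(25/14) ≈ 0.4095, r(37/14) ≈ 0.2668, r(3.5) ≈ 0.1738.
T_7 = (Δu/2)·[r(u_0) + 2r(u_1) + ... + 2r(u_{6}) + r(u_7)].
Sum ≈ 6.7344.

6.7344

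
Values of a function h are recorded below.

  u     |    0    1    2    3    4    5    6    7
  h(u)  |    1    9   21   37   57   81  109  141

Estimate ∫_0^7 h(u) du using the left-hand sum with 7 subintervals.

315

Δu = 1.
Sum = 1·[1 + 9 + 21 + 37 + 57 + 81 + 109] = 315.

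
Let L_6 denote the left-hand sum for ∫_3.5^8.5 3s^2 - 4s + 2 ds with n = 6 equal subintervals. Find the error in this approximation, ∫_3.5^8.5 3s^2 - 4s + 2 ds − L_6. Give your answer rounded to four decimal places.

64.9306

Exact integral: ∫_3.5^8.5 f(s) ds = 461.25.
L_6 ≈ 396.319444.
Error ≈ 461.25 − 396.319444 ≈ 64.9306.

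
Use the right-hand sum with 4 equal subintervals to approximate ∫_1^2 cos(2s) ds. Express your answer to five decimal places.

-0.84531

Δs = (2 − 1)/4 = 0.25.
Right endpoints: 1.25, 1.5, 1.75, 2.
f(1.25) ≈ -0.80114, f(1.5) ≈ -0.98999, f(1.75) ≈ -0.93646, f(2) ≈ -0.65364.
Sum = Δs · [f(1.25) + f(1.5) + f(1.75) + f(2)].
Sum ≈ -0.84531.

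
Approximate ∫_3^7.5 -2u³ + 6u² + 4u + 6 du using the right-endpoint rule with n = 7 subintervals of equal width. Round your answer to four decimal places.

Δu = (7.5 − 3)/7 = 9/14.
Right endpoints: 51/14, 30/7, 69/14, 39/7, 87/14, 48/7, 7.5.
f(51/14) = 4815/1372, f(30/7) = -8262/343, f(69/14) = -93267/1372, f(39/7) = -45054/343, f(87/14) = -298269/1372, f(48/7) = -112950/343, f(7.5) = -470.25.
Sum = Δu · [f(51/14) + f(30/7) + f(69/14) + ...].
Sum ≈ -795.1224.

-795.1224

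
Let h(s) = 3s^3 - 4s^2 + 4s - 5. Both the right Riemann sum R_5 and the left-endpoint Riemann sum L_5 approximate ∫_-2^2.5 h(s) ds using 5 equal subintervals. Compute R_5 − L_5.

R_5 = 2.6775.
L_5 = -69.21.
R_5 − L_5 = 71.8875.

71.8875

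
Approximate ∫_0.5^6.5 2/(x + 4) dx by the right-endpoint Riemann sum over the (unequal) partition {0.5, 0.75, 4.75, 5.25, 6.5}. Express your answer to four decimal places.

1.3658

Subinterval widths: 0.25, 4, 0.5, 1.25.
Right endpoints: 0.75, 4.75, 5.25, 6.5.
f(0.75) = 8/19, f(4.75) = 8/35, f(5.25) = 8/37, f(6.5) = 4/21.
Sum = Σ Δx_i · f(x_i).
Sum ≈ 1.3658.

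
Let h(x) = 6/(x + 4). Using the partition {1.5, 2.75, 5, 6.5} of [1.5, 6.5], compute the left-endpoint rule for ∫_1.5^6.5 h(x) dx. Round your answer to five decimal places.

4.36364

Subinterval widths: 1.25, 2.25, 1.5.
Left endpoints: 1.5, 2.75, 5.
h(1.5) = 12/11, h(2.75) = 8/9, h(5) = 2/3.
Sum = Σ Δx_i · h(x_i).
Sum ≈ 4.36364.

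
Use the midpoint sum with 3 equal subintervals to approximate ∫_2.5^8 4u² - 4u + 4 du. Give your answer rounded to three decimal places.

562.171

Δu = (8 − 2.5)/3 = 11/6.
Midpoints: 41/12, 5.25, 85/12.
f(41/12) = 1333/36, f(5.25) = 93.25, f(85/12) = 6349/36.
Sum = Δu · [f(41/12) + f(5.25) + f(85/12)].
Sum ≈ 562.171.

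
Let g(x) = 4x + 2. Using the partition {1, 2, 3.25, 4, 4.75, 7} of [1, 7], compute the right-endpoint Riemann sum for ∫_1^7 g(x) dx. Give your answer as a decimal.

125.5

Subinterval widths: 1, 1.25, 0.75, 0.75, 2.25.
Right endpoints: 2, 3.25, 4, 4.75, 7.
g(2) = 10, g(3.25) = 15, g(4) = 18, g(4.75) = 21, g(7) = 30.
Sum = Σ Δx_i · g(x_i).
Sum = 125.5.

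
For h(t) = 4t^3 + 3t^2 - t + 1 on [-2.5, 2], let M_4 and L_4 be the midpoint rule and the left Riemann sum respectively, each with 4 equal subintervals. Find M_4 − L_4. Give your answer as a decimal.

M_4 = 6.1875.
L_4 = -40.640625.
M_4 − L_4 = 46.828125.

46.828125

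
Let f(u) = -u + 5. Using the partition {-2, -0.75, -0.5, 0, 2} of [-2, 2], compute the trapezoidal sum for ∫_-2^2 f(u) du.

20

Subinterval widths: 1.25, 0.25, 0.5, 2.
f(-2) = 7, f(-0.75) = 5.75, f(-0.5) = 5.5, f(0) = 5, f(2) = 3.
On each subinterval the trapezoid contributes (Δu_i/2)·[f(u_{i-1}) + f(u_i)].
Sum = 20.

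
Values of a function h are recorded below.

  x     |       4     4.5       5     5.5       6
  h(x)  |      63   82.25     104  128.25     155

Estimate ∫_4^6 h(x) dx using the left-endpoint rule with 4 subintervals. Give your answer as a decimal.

Δx = 0.5.
Sum = 0.5·[63 + 82.25 + 104 + 128.25] = 188.75.

188.75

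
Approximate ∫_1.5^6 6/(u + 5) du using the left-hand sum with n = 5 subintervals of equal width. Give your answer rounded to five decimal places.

Δu = (6 − 1.5)/5 = 0.9.
Left endpoints: 1.5, 2.4, 3.3, 4.2, 5.1.
f(1.5) = 12/13, f(2.4) = 30/37, f(3.3) = 60/83, f(4.2) = 15/23, f(5.1) = 60/101.
Sum = Δu · [f(1.5) + f(2.4) + f(3.3) + f(4.2) + f(5.1)].
Sum ≈ 3.33271.

3.33271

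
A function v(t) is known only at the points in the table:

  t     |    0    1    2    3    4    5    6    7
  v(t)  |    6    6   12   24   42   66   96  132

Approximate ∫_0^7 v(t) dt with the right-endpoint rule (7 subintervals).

378

Δt = 1.
Sum = 1·[6 + 12 + 24 + 42 + 66 + 96 + 132] = 378.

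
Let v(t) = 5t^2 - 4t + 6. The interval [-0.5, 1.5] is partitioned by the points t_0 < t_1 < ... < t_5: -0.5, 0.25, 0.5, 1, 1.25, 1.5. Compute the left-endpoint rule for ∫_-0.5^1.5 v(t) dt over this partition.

Subinterval widths: 0.75, 0.25, 0.5, 0.25, 0.25.
Left endpoints: -0.5, 0.25, 0.5, 1, 1.25.
v(-0.5) = 9.25, v(0.25) = 5.3125, v(0.5) = 5.25, v(1) = 7, v(1.25) = 8.8125.
Sum = Σ Δt_i · v(t_i).
Sum = 14.84375.

14.84375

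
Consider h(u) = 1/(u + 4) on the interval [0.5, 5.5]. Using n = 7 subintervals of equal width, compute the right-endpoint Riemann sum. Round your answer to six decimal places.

Δu = (5.5 − 0.5)/7 = 5/7.
Right endpoints: 17/14, 27/14, 37/14, 47/14, 57/14, 67/14, 5.5.
h(17/14) = 14/73, h(27/14) = 14/83, h(37/14) = 14/93, h(47/14) = 14/103, h(57/14) = 14/113, h(67/14) = 14/123, h(5.5) = 2/19.
Sum = Δu · [h(17/14) + h(27/14) + h(37/14) + ...].
Sum ≈ 0.707067.

0.707067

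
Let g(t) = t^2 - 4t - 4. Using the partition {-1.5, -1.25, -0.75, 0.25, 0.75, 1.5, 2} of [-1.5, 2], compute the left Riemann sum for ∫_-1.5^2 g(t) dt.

Subinterval widths: 0.25, 0.5, 1, 0.5, 0.75, 0.5.
Left endpoints: -1.5, -1.25, -0.75, 0.25, 0.75, 1.5.
g(-1.5) = 4.25, g(-1.25) = 2.5625, g(-0.75) = -0.4375, g(0.25) = -4.9375, g(0.75) = -6.4375, g(1.5) = -7.75.
Sum = Σ Δt_i · g(t_i).
Sum = -9.265625.

-9.265625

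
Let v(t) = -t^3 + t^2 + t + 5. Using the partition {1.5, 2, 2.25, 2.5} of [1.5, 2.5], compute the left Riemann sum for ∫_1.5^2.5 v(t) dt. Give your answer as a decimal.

Subinterval widths: 0.5, 0.25, 0.25.
Left endpoints: 1.5, 2, 2.25.
v(1.5) = 5.375, v(2) = 3, v(2.25) = 0.921875.
Sum = Σ Δt_i · v(t_i).
Sum = 3.66796875.

3.66796875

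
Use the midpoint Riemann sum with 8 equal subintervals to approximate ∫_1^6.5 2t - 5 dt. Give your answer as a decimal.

Δt = (6.5 − 1)/8 = 0.6875.
Midpoints: 1.34375, 2.03125, 2.71875, 3.40625, 4.09375, 4.78125, 5.46875, 6.15625.
f(1.34375) = -2.3125, f(2.03125) = -0.9375, f(2.71875) = 0.4375, f(3.40625) = 1.8125, f(4.09375) = 3.1875, f(4.78125) = 4.5625, f(5.46875) = 5.9375, f(6.15625) = 7.3125.
Sum = Δt · [f(1.34375) + f(2.03125) + f(2.71875) + ...].
Sum = 13.75.

13.75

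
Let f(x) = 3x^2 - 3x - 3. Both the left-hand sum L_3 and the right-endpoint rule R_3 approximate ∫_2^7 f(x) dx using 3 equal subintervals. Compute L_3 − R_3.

L_3 ≈ 159.44444.
R_3 ≈ 359.44444.
L_3 − R_3 = -200.

-200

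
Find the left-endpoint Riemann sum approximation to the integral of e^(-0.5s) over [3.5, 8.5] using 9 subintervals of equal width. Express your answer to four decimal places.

0.3654

Δs = (8.5 − 3.5)/9 = 5/9.
Left endpoints: 3.5, 73/18, 83/18, 31/6, 103/18, 113/18, 41/6, 133/18, 143/18.
f(3.5) ≈ 0.1738, f(73/18) ≈ 0.1316, f(83/18) ≈ 0.0997, f(31/6) ≈ 0.0755, f(103/18) ≈ 0.0572, f(113/18) ≈ 0.0433, f(41/6) ≈ 0.0328, f(133/18) ≈ 0.0249, f(143/18) ≈ 0.0188.
Sum = Δs · [f(3.5) + f(73/18) + f(83/18) + ...].
Sum ≈ 0.3654.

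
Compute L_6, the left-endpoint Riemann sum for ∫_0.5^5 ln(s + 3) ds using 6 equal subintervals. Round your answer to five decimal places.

7.43334

Δs = (5 − 0.5)/6 = 0.75.
Left endpoints: 0.5, 1.25, 2, 2.75, 3.5, 4.25.
f(0.5) ≈ 1.25276, f(1.25) ≈ 1.44692, f(2) ≈ 1.60944, f(2.75) ≈ 1.74920, f(3.5) ≈ 1.87180, f(4.25) ≈ 1.98100.
Sum = Δs · [f(0.5) + f(1.25) + f(2) + ...].
Sum ≈ 7.43334.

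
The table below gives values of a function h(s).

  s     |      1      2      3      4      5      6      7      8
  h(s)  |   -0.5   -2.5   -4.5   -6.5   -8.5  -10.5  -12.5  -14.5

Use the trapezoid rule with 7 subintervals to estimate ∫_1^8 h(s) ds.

Δs = 1.
T_7 = (1/2)·[(-0.5) + 2·(-2.5) + 2·(-4.5) + 2·(-6.5) + 2·(-8.5) + 2·(-10.5) + 2·(-12.5) + (-14.5)] = -52.5.

-52.5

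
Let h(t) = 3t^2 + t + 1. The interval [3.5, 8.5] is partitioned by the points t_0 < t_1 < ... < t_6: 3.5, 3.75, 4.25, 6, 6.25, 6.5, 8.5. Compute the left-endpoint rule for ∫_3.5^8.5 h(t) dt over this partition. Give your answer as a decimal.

466.15625

Subinterval widths: 0.25, 0.5, 1.75, 0.25, 0.25, 2.
Left endpoints: 3.5, 3.75, 4.25, 6, 6.25, 6.5.
h(3.5) = 41.25, h(3.75) = 46.9375, h(4.25) = 59.4375, h(6) = 115, h(6.25) = 124.4375, h(6.5) = 134.25.
Sum = Σ Δt_i · h(t_i).
Sum = 466.15625.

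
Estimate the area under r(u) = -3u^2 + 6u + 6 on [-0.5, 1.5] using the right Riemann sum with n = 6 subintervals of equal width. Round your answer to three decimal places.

15.389

Δu = (1.5 − (-0.5))/6 = 1/3.
Right endpoints: -1/6, 1/6, 0.5, 5/6, 7/6, 1.5.
r(-1/6) = 59/12, r(1/6) = 83/12, r(0.5) = 8.25, r(5/6) = 107/12, r(7/6) = 107/12, r(1.5) = 8.25.
Sum = Δu · [r(-1/6) + r(1/6) + r(0.5) + ...].
Sum ≈ 15.389.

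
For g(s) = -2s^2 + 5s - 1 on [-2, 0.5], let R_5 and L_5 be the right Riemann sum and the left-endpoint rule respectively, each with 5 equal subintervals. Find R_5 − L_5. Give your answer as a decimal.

10

R_5 = -12.5.
L_5 = -22.5.
R_5 − L_5 = 10.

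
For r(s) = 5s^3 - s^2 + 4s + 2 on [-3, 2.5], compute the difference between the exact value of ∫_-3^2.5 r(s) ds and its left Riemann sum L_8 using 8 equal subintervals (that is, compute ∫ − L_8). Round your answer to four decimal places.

Exact integral: ∫_-3^2.5 r(s) ds ≈ -61.130208.
L_8 ≈ -144.957764.
Error ≈ -61.130208 − (-144.957764) ≈ 83.8276.

83.8276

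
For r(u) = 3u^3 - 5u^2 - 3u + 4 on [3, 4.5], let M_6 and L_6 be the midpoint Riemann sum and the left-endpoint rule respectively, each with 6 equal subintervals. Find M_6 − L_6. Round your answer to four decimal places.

M_6 ≈ 128.822266.
L_6 = 113.04296875.
M_6 − L_6 ≈ 15.7793.

15.7793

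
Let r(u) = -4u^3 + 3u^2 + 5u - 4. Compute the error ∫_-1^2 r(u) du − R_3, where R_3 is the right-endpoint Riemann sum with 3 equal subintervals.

7.5

Exact integral: ∫_-1^2 r(u) du = -10.5.
R_3 = -18.
Error = -10.5 − (-18) = 7.5.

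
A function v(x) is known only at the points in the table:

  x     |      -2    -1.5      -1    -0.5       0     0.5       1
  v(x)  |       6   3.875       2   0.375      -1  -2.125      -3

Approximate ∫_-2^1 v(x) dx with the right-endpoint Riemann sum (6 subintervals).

0.0625

Δx = 0.5.
Sum = 0.5·[3.875 + 2 + 0.375 + (-1) + (-2.125) + (-3)] = 0.0625.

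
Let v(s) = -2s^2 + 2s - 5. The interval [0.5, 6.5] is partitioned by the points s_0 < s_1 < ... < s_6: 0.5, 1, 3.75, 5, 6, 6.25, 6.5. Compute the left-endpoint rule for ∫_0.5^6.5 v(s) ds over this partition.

-126.9375

Subinterval widths: 0.5, 2.75, 1.25, 1, 0.25, 0.25.
Left endpoints: 0.5, 1, 3.75, 5, 6, 6.25.
v(0.5) = -4.5, v(1) = -5, v(3.75) = -25.625, v(5) = -45, v(6) = -65, v(6.25) = -70.625.
Sum = Σ Δs_i · v(s_i).
Sum = -126.9375.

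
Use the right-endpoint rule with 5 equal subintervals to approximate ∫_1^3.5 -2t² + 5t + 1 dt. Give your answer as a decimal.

Δt = (3.5 − 1)/5 = 0.5.
Right endpoints: 1.5, 2, 2.5, 3, 3.5.
f(1.5) = 4, f(2) = 3, f(2.5) = 1, f(3) = -2, f(3.5) = -6.
Sum = Δt · [f(1.5) + f(2) + f(2.5) + f(3) + f(3.5)].
Sum = 0.

0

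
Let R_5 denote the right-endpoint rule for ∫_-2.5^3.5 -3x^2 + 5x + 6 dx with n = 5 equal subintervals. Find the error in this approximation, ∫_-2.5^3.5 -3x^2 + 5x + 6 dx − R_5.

-2.88

Exact integral: ∫_-2.5^3.5 f(x) dx = -7.5.
R_5 = -4.62.
Error = -7.5 − (-4.62) = -2.88.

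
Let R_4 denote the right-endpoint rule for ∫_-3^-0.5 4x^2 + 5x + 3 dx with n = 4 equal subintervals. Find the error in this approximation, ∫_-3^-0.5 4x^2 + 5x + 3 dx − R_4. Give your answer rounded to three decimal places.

Exact integral: ∫_-3^-0.5 f(x) dx ≈ 21.45833.
R_4 = 15.078125.
Error ≈ 21.45833 − 15.078125 ≈ 6.380.

6.380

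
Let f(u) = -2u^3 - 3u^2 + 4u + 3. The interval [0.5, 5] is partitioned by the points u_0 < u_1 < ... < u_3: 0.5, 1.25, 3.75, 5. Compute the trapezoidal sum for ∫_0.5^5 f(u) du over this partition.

-431.3203125

Subinterval widths: 0.75, 2.5, 1.25.
f(0.5) = 4, f(1.25) = -0.59375, f(3.75) = -129.65625, f(5) = -302.
On each subinterval the trapezoid contributes (Δu_i/2)·[f(u_{i-1}) + f(u_i)].
Sum = -431.3203125.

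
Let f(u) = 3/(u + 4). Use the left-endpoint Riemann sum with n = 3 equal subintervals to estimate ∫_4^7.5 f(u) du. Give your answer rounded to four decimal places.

1.1580

Δu = (7.5 − 4)/3 = 7/6.
Left endpoints: 4, 31/6, 19/3.
f(4) = 0.375, f(31/6) = 18/55, f(19/3) = 9/31.
Sum = Δu · [f(4) + f(31/6) + f(19/3)].
Sum ≈ 1.1580.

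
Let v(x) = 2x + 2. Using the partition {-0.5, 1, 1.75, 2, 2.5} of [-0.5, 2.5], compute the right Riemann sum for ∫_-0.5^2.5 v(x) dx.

Subinterval widths: 1.5, 0.75, 0.25, 0.5.
Right endpoints: 1, 1.75, 2, 2.5.
v(1) = 4, v(1.75) = 5.5, v(2) = 6, v(2.5) = 7.
Sum = Σ Δx_i · v(x_i).
Sum = 15.125.

15.125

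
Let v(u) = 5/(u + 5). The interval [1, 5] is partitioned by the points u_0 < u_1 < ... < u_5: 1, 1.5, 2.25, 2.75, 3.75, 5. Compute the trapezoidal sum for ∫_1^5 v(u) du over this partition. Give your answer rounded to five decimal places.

2.55937

Subinterval widths: 0.5, 0.75, 0.5, 1, 1.25.
v(1) = 5/6, v(1.5) = 10/13, v(2.25) = 20/29, v(2.75) = 20/31, v(3.75) = 4/7, v(5) = 0.5.
On each subinterval the trapezoid contributes (Δu_i/2)·[v(u_{i-1}) + v(u_i)].
Sum ≈ 2.55937.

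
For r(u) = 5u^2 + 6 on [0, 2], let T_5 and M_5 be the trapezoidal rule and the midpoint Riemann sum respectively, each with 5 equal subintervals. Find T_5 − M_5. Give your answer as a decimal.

T_5 = 25.6.
M_5 = 25.2.
T_5 − M_5 = 0.4.

0.4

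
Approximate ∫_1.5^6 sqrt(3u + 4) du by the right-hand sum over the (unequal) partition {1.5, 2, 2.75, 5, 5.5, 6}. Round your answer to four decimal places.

18.6227

Subinterval widths: 0.5, 0.75, 2.25, 0.5, 0.5.
Right endpoints: 2, 2.75, 5, 5.5, 6.
f(2) ≈ 3.1623, f(2.75) ≈ 3.5000, f(5) ≈ 4.3589, f(5.5) ≈ 4.5277, f(6) ≈ 4.6904.
Sum = Σ Δu_i · f(u_i).
Sum ≈ 18.6227.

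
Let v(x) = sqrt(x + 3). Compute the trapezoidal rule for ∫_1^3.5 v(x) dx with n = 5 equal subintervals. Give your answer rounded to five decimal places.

5.71342

Δx = (3.5 − 1)/5 = 0.5.
v(1) ≈ 2.00000, v(1.5) ≈ 2.12132, v(2) ≈ 2.23607, v(2.5) ≈ 2.34521, v(3) ≈ 2.44949, v(3.5) ≈ 2.54951.
T_5 = (Δx/2)·[v(x_0) + 2v(x_1) + ... + 2v(x_{4}) + v(x_5)].
Sum ≈ 5.71342.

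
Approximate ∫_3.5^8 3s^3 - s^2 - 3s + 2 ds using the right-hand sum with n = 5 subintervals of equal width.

3369.24

Δs = (8 − 3.5)/5 = 0.9.
Right endpoints: 4.4, 5.3, 6.2, 7.1, 8.
f(4.4) = 224.992, f(5.3) = 404.641, f(6.2) = 659.944, f(7.1) = 1004.023, f(8) = 1450.
Sum = Δs · [f(4.4) + f(5.3) + f(6.2) + f(7.1) + f(8)].
Sum = 3369.24.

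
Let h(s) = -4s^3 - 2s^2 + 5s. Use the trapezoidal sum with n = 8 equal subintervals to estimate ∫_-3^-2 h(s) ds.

Δs = (-2 − (-3))/8 = 0.125.
h(-3) = 75, h(-2.875) = 64.1484375, h(-2.75) = 54.3125, h(-2.625) = 45.4453125, h(-2.5) = 37.5, h(-2.375) = 30.4296875, h(-2.25) = 24.1875, h(-2.125) = 18.7265625, h(-2) = 14.
T_8 = (Δs/2)·[h(s_0) + 2h(s_1) + ... + 2h(s_{7}) + h(s_8)].
Sum = 39.90625.

39.90625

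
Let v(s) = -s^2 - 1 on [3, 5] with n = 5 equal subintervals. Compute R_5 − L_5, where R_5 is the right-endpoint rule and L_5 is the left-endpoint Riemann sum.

R_5 = -37.92.
L_5 = -31.52.
R_5 − L_5 = -6.4.

-6.4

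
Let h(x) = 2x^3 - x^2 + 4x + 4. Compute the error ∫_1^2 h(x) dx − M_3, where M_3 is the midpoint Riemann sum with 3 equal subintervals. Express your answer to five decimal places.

0.07407

Exact integral: ∫_1^2 h(x) dx ≈ 15.1666667.
M_3 ≈ 15.0925926.
Error ≈ 15.1666667 − 15.0925926 ≈ 0.07407.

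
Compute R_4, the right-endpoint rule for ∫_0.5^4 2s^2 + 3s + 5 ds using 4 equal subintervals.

102.9765625

Δs = (4 − 0.5)/4 = 0.875.
Right endpoints: 1.375, 2.25, 3.125, 4.
f(1.375) = 12.90625, f(2.25) = 21.875, f(3.125) = 33.90625, f(4) = 49.
Sum = Δs · [f(1.375) + f(2.25) + f(3.125) + f(4)].
Sum = 102.9765625.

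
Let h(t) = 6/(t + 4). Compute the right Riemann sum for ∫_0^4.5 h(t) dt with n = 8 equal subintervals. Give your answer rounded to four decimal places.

Δt = (4.5 − 0)/8 = 0.5625.
Right endpoints: 0.5625, 1.125, 1.6875, 2.25, 2.8125, 3.375, 3.9375, 4.5.
h(0.5625) = 96/73, h(1.125) = 48/41, h(1.6875) = 96/91, h(2.25) = 0.96, h(2.8125) = 96/109, h(3.375) = 48/59, h(3.9375) = 96/127, h(4.5) = 12/17.
Sum = Δt · [h(0.5625) + h(1.125) + h(1.6875) + ...].
Sum ≈ 4.3070.

4.3070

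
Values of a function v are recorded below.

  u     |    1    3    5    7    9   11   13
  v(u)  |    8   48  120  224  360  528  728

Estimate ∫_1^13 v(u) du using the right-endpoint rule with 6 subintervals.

4016

Δu = 2.
Sum = 2·[48 + 120 + 224 + 360 + 528 + 728] = 4016.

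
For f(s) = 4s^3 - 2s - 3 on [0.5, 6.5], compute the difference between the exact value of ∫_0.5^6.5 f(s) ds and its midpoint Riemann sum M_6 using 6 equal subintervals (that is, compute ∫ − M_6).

21

Exact integral: ∫_0.5^6.5 f(s) ds = 1725.
M_6 = 1704.
Error = 1725 − 1704 = 21.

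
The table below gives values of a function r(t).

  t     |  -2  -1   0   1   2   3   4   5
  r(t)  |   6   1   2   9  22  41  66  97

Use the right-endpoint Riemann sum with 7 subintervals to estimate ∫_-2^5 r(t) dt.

Δt = 1.
Sum = 1·[1 + 2 + 9 + 22 + 41 + 66 + 97] = 238.

238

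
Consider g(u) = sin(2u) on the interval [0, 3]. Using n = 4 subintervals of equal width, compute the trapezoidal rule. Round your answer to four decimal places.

0.0160

Δu = (3 − 0)/4 = 0.75.
g(0) ≈ 0.0000, g(0.75) ≈ 0.9975, g(1.5) ≈ 0.1411, g(2.25) ≈ -0.9775, g(3) ≈ -0.2794.
T_4 = (Δu/2)·[g(u_0) + 2g(u_1) + 2g(u_2) + 2g(u_3) + g(u_4)].
Sum ≈ 0.0160.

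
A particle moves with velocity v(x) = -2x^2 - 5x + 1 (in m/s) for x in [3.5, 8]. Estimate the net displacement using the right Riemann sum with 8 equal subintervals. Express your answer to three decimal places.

-473.537

Δx = (8 − 3.5)/8 = 0.5625.
Right endpoints: 4.0625, 4.625, 5.1875, 5.75, 6.3125, 6.875, 7.4375, 8.
v(4.0625) = -52.3203125, v(4.625) = -64.90625, v(5.1875) = -78.7578125, v(5.75) = -93.875, v(6.3125) = -110.2578125, v(6.875) = -127.90625, v(7.4375) = -146.8203125, v(8) = -167.
Sum = Δx · [v(4.0625) + v(4.625) + v(5.1875) + ...].
Sum ≈ -473.537.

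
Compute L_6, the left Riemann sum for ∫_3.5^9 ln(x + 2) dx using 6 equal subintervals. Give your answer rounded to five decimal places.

Δx = (9 − 3.5)/6 = 11/12.
Left endpoints: 3.5, 53/12, 16/3, 6.25, 43/6, 97/12.
f(3.5) ≈ 1.70475, f(53/12) ≈ 1.85890, f(16/3) ≈ 1.99243, f(6.25) ≈ 2.11021, f(43/6) ≈ 2.21557, f(97/12) ≈ 2.31088.
Sum = Δx · [f(3.5) + f(53/12) + f(16/3) + ...].
Sum ≈ 11.17669.

11.17669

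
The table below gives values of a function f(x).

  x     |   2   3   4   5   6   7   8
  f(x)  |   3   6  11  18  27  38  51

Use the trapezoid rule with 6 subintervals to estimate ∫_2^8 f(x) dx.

Δx = 1.
T_6 = (1/2)·[3 + 2·6 + 2·11 + 2·18 + 2·27 + 2·38 + 51] = 127.

127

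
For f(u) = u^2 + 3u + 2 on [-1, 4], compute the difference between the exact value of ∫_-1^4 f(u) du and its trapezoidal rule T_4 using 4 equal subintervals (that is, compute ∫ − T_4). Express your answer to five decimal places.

Exact integral: ∫_-1^4 f(u) du ≈ 54.1666667.
T_4 = 55.46875.
Error ≈ 54.1666667 − 55.46875 ≈ -1.30208.

-1.30208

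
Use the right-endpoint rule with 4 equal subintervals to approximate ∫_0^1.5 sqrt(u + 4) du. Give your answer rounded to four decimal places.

3.3301

Δu = (1.5 − 0)/4 = 0.375.
Right endpoints: 0.375, 0.75, 1.125, 1.5.
f(0.375) ≈ 2.0917, f(0.75) ≈ 2.1794, f(1.125) ≈ 2.2638, f(1.5) ≈ 2.3452.
Sum = Δu · [f(0.375) + f(0.75) + f(1.125) + f(1.5)].
Sum ≈ 3.3301.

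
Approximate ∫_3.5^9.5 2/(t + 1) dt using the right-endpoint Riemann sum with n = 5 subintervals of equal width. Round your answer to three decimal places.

Δt = (9.5 − 3.5)/5 = 1.2.
Right endpoints: 4.7, 5.9, 7.1, 8.3, 9.5.
f(4.7) = 20/57, f(5.9) = 20/69, f(7.1) = 20/81, f(8.3) = 20/93, f(9.5) = 4/21.
Sum = Δt · [f(4.7) + f(5.9) + f(7.1) + f(8.3) + f(9.5)].
Sum ≈ 1.552.

1.552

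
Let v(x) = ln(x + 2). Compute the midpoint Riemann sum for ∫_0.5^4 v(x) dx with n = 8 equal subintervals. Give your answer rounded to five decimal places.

Δx = (4 − 0.5)/8 = 0.4375.
Midpoints: 0.71875, 1.15625, 1.59375, 2.03125, 2.46875, 2.90625, 3.34375, 3.78125.
v(0.71875) ≈ 1.00017, v(1.15625) ≈ 1.14938, v(1.59375) ≈ 1.27920, v(2.03125) ≈ 1.39408, v(2.46875) ≈ 1.49711, v(2.90625) ≈ 1.59051, v(3.34375) ≈ 1.67593, v(3.78125) ≈ 1.75462.
Sum = Δx · [v(0.71875) + v(1.15625) + v(1.59375) + ...].
Sum ≈ 4.96169.

4.96169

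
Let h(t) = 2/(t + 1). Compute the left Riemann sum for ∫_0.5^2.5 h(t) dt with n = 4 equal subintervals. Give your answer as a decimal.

Δt = (2.5 − 0.5)/4 = 0.5.
Left endpoints: 0.5, 1, 1.5, 2.
h(0.5) = 4/3, h(1) = 1, h(1.5) = 0.8, h(2) = 2/3.
Sum = Δt · [h(0.5) + h(1) + h(1.5) + h(2)].
Sum = 1.9.

1.9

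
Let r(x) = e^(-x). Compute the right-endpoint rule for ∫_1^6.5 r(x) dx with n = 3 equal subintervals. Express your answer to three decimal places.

Δx = (6.5 − 1)/3 = 11/6.
Right endpoints: 17/6, 14/3, 6.5.
r(17/6) ≈ 0.059, r(14/3) ≈ 0.009, r(6.5) ≈ 0.002.
Sum = Δx · [r(17/6) + r(14/3) + r(6.5)].
Sum ≈ 0.128.

0.128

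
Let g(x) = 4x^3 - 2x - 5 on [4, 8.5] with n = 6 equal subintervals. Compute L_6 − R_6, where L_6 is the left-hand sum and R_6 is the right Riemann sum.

-1643.625

L_6 = 4095.140625.
R_6 = 5738.765625.
L_6 − R_6 = -1643.625.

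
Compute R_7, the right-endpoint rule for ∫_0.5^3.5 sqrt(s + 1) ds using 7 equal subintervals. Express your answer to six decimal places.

5.328704

Δs = (3.5 − 0.5)/7 = 3/7.
Right endpoints: 13/14, 19/14, 25/14, 31/14, 37/14, 43/14, 3.5.
f(13/14) ≈ 1.388730, f(19/14) ≈ 1.535299, f(25/14) ≈ 1.669046, f(31/14) ≈ 1.792843, f(37/14) ≈ 1.908627, f(43/14) ≈ 2.017778, f(3.5) ≈ 2.121320.
Sum = Δs · [f(13/14) + f(19/14) + f(25/14) + ...].
Sum ≈ 5.328704.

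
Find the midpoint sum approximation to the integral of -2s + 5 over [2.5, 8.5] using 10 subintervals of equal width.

Δs = (8.5 − 2.5)/10 = 0.6.
Midpoints: 2.8, 3.4, 4, 4.6, 5.2, 5.8, 6.4, 7, 7.6, 8.2.
f(2.8) = -0.6, f(3.4) = -1.8, f(4) = -3, f(4.6) = -4.2, f(5.2) = -5.4, f(5.8) = -6.6, f(6.4) = -7.8, f(7) = -9, f(7.6) = -10.2, f(8.2) = -11.4.
Sum = Δs · [f(2.8) + f(3.4) + f(4) + ...].
Sum = -36.

-36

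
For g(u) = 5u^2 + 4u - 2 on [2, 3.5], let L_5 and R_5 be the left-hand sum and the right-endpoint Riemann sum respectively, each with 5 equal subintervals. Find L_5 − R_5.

L_5 = 64.65.
R_5 = 78.825.
L_5 − R_5 = -14.175.

-14.175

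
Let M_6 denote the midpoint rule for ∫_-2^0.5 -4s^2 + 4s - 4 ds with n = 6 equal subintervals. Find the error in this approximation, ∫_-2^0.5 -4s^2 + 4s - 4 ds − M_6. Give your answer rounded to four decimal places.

-0.1447

Exact integral: ∫_-2^0.5 f(s) ds ≈ -28.333333.
M_6 ≈ -28.188657.
Error ≈ -28.333333 − (-28.188657) ≈ -0.1447.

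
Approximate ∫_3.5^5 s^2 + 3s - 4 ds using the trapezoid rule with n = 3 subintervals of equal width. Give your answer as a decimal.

40.5625

Δs = (5 − 3.5)/3 = 0.5.
f(3.5) = 18.75, f(4) = 24, f(4.5) = 29.75, f(5) = 36.
T_3 = (Δs/2)·[f(s_0) + 2f(s_1) + 2f(s_2) + f(s_3)].
Sum = 40.5625.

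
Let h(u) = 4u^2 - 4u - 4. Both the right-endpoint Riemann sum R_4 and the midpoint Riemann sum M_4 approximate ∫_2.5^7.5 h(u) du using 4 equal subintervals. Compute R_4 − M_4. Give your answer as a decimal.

120.3125

R_4 = 539.375.
M_4 = 419.0625.
R_4 − M_4 = 120.3125.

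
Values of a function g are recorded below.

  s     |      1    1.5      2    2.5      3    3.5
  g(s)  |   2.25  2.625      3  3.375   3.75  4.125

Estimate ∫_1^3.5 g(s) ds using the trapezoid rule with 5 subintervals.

Δs = 0.5.
T_5 = (0.5/2)·[2.25 + 2·2.625 + 2·3 + 2·3.375 + 2·3.75 + 4.125] = 7.96875.

7.96875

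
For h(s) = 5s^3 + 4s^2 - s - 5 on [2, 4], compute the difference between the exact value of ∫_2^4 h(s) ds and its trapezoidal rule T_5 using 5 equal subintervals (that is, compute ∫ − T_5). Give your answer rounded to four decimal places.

Exact integral: ∫_2^4 h(s) ds ≈ 358.666667.
T_5 = 361.28.
Error ≈ 358.666667 − 361.28 ≈ -2.6133.

-2.6133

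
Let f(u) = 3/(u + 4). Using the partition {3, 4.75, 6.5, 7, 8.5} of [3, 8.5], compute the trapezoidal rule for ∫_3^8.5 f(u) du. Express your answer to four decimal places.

1.7492

Subinterval widths: 1.75, 1.75, 0.5, 1.5.
f(3) = 3/7, f(4.75) = 12/35, f(6.5) = 2/7, f(7) = 3/11, f(8.5) = 0.24.
On each subinterval the trapezoid contributes (Δu_i/2)·[f(u_{i-1}) + f(u_i)].
Sum ≈ 1.7492.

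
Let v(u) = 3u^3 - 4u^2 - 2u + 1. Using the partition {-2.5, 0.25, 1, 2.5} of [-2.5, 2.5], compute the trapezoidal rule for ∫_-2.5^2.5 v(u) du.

Subinterval widths: 2.75, 0.75, 1.5.
v(-2.5) = -65.875, v(0.25) = 0.296875, v(1) = -2, v(2.5) = 17.875.
On each subinterval the trapezoid contributes (Δu_i/2)·[v(u_{i-1}) + v(u_i)].
Sum = -78.90234375.

-78.90234375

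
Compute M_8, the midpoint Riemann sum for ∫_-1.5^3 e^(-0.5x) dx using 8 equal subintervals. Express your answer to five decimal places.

Δx = (3 − (-1.5))/8 = 0.5625.
Midpoints: -1.21875, -0.65625, -0.09375, 0.46875, 1.03125, 1.59375, 2.15625, 2.71875.
f(-1.21875) ≈ 1.83928, f(-0.65625) ≈ 1.38836, f(-0.09375) ≈ 1.04799, f(0.46875) ≈ 0.79107, f(1.03125) ≈ 0.59713, f(1.59375) ≈ 0.45074, f(2.15625) ≈ 0.34023, f(2.71875) ≈ 0.25682.
Sum = Δx · [f(-1.21875) + f(-0.65625) + f(-0.09375) + ...].
Sum ≈ 3.77528.

3.77528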